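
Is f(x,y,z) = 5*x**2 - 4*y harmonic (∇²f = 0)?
No, ∇²f = 10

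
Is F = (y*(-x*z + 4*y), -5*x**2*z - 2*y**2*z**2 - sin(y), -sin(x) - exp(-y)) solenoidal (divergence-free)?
No, ∇·F = -4*y*z**2 - y*z - cos(y)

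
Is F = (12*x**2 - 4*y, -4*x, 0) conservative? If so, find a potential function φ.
Yes, F is conservative. φ = 4*x*(x**2 - y)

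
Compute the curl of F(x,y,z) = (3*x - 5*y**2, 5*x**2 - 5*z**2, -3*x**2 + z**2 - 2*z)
(10*z, 6*x, 10*x + 10*y)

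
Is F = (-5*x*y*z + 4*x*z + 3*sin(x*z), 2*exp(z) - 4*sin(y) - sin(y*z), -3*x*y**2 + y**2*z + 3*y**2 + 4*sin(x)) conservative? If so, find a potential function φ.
No, ∇×F = (-6*x*y + 2*y*z + y*cos(y*z) + 6*y - 2*exp(z), -5*x*y + 3*x*cos(x*z) + 4*x + 3*y**2 - 4*cos(x), 5*x*z) ≠ 0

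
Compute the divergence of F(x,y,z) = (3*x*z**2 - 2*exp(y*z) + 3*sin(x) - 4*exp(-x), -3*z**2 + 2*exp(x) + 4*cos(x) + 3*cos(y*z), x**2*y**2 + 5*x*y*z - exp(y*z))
5*x*y - y*exp(y*z) + 3*z**2 - 3*z*sin(y*z) + 3*cos(x) + 4*exp(-x)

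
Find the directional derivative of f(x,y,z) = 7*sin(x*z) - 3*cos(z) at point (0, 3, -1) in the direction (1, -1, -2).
sqrt(6)*(-7/6 + sin(1))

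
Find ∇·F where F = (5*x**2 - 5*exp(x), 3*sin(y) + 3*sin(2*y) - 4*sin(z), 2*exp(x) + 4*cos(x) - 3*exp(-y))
10*x - 5*exp(x) + 3*cos(y) + 6*cos(2*y)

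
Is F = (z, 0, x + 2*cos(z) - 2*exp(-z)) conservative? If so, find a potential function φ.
Yes, F is conservative. φ = x*z + 2*sin(z) + 2*exp(-z)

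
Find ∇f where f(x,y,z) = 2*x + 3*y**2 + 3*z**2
(2, 6*y, 6*z)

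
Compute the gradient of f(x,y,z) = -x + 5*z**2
(-1, 0, 10*z)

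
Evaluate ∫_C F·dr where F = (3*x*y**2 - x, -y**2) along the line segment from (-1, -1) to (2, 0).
-31/12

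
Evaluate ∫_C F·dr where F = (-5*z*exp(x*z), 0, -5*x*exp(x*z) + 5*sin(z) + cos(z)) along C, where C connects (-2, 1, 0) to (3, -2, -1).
-5*cos(1) - sin(1) - 5*exp(-3) + 10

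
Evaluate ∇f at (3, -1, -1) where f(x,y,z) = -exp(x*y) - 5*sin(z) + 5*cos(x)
(-5*sin(3) + exp(-3), -3*exp(-3), -5*cos(1))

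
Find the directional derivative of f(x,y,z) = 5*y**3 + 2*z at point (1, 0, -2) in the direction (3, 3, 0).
0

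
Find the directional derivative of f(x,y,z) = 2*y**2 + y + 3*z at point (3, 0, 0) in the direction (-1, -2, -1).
-5*sqrt(6)/6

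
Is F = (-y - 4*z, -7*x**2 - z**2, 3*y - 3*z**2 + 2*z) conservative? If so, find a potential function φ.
No, ∇×F = (2*z + 3, -4, 1 - 14*x) ≠ 0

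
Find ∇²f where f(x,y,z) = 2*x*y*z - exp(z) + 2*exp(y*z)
2*y**2*exp(y*z) + 2*z**2*exp(y*z) - exp(z)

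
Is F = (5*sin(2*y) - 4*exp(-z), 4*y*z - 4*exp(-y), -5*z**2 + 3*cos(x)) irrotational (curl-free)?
No, ∇×F = (-4*y, 3*sin(x) + 4*exp(-z), -10*cos(2*y))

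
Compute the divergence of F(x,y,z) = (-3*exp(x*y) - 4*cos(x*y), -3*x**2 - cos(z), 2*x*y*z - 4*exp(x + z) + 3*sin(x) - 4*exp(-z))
2*x*y - 3*y*exp(x*y) + 4*y*sin(x*y) - 4*exp(x + z) + 4*exp(-z)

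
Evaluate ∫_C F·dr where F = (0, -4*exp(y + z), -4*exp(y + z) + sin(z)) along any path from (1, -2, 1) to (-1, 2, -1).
-8*sinh(1)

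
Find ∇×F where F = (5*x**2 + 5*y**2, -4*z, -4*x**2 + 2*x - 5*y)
(-1, 8*x - 2, -10*y)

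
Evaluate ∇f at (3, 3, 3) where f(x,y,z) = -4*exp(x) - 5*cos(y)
(-4*exp(3), 5*sin(3), 0)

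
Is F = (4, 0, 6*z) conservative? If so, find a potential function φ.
Yes, F is conservative. φ = 4*x + 3*z**2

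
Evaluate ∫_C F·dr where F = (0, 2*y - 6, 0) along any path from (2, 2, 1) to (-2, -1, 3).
15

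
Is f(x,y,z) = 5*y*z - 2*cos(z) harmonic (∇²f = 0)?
No, ∇²f = 2*cos(z)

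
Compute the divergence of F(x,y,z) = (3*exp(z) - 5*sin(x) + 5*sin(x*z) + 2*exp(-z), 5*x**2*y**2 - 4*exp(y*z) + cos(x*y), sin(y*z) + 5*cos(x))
10*x**2*y - x*sin(x*y) + y*cos(y*z) - 4*z*exp(y*z) + 5*z*cos(x*z) - 5*cos(x)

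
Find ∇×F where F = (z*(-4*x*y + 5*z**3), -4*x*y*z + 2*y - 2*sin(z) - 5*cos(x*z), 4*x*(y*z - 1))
(4*x*y + 4*x*z - 5*x*sin(x*z) + 2*cos(z), -4*x*y - 4*y*z + 20*z**3 + 4, z*(4*x - 4*y + 5*sin(x*z)))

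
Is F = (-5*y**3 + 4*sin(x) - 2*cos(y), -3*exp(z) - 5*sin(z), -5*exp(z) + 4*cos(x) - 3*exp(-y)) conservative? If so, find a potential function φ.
No, ∇×F = (3*exp(z) + 5*cos(z) + 3*exp(-y), 4*sin(x), 15*y**2 - 2*sin(y)) ≠ 0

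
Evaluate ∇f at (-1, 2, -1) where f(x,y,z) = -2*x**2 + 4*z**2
(4, 0, -8)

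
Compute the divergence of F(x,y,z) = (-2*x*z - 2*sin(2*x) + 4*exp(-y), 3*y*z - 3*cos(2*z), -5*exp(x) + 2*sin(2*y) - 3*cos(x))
z - 4*cos(2*x)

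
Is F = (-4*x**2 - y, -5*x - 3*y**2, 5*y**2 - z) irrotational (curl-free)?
No, ∇×F = (10*y, 0, -4)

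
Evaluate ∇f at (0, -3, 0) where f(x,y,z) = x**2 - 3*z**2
(0, 0, 0)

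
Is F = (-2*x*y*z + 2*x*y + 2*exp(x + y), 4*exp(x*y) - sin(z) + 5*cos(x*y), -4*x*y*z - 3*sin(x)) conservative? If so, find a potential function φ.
No, ∇×F = (-4*x*z + cos(z), -2*x*y + 4*y*z + 3*cos(x), 2*x*z - 2*x + 4*y*exp(x*y) - 5*y*sin(x*y) - 2*exp(x + y)) ≠ 0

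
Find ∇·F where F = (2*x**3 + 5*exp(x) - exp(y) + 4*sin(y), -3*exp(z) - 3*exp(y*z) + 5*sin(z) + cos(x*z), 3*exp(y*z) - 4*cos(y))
6*x**2 + 3*y*exp(y*z) - 3*z*exp(y*z) + 5*exp(x)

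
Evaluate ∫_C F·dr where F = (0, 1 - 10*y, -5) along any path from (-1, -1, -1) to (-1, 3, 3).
-56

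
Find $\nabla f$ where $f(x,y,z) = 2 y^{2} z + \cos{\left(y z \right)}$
(0, z*(4*y - sin(y*z)), y*(2*y - sin(y*z)))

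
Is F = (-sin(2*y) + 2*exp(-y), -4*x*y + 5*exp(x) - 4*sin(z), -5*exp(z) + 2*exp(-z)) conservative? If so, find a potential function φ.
No, ∇×F = (4*cos(z), 0, -4*y + 5*exp(x) + 2*cos(2*y) + 2*exp(-y)) ≠ 0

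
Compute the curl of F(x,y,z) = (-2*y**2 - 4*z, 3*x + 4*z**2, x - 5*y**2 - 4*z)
(-10*y - 8*z, -5, 4*y + 3)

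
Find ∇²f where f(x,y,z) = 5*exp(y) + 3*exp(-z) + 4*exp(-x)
5*exp(y) + 3*exp(-z) + 4*exp(-x)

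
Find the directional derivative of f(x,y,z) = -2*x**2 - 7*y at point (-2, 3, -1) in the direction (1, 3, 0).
-13*sqrt(10)/10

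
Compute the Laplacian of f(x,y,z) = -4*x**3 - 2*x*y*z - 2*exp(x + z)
-24*x - 4*exp(x + z)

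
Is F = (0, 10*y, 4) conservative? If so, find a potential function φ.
Yes, F is conservative. φ = 5*y**2 + 4*z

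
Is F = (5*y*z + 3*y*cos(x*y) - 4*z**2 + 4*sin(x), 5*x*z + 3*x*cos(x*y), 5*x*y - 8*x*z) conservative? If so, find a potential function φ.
Yes, F is conservative. φ = 5*x*y*z - 4*x*z**2 + 3*sin(x*y) - 4*cos(x)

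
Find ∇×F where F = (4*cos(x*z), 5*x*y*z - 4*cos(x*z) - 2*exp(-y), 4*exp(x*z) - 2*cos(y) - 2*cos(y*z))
(-5*x*y - 4*x*sin(x*z) + 2*z*sin(y*z) + 2*sin(y), -4*x*sin(x*z) - 4*z*exp(x*z), z*(5*y + 4*sin(x*z)))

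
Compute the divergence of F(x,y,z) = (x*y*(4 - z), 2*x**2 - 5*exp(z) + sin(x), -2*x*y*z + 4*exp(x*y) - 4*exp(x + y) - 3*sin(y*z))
y*(-2*x - z - 3*cos(y*z) + 4)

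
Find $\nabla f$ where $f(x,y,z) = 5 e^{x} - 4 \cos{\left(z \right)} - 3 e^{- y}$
(5*exp(x), 3*exp(-y), 4*sin(z))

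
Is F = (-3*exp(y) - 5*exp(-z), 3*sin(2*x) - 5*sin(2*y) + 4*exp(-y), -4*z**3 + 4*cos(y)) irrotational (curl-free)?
No, ∇×F = (-4*sin(y), 5*exp(-z), 3*exp(y) + 6*cos(2*x))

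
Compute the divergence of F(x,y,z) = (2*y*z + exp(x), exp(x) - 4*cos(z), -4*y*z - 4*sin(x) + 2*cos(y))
-4*y + exp(x)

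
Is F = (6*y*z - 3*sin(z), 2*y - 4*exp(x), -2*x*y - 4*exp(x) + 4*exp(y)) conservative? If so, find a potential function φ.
No, ∇×F = (-2*x + 4*exp(y), 8*y + 4*exp(x) - 3*cos(z), -6*z - 4*exp(x)) ≠ 0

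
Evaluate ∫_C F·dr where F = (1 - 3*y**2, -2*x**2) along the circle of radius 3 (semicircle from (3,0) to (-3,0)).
102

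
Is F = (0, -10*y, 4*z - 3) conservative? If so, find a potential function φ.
Yes, F is conservative. φ = -5*y**2 + 2*z**2 - 3*z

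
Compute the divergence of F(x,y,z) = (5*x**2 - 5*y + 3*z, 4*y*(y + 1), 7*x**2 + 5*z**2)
10*x + 8*y + 10*z + 4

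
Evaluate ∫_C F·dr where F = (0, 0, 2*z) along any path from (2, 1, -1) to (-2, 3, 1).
0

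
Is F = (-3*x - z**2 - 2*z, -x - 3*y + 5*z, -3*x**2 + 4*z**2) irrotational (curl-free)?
No, ∇×F = (-5, 6*x - 2*z - 2, -1)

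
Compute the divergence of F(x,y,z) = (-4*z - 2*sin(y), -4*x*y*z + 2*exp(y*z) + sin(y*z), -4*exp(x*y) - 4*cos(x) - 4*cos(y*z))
-4*x*z + 4*y*sin(y*z) + 2*z*exp(y*z) + z*cos(y*z)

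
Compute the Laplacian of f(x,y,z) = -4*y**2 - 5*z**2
-18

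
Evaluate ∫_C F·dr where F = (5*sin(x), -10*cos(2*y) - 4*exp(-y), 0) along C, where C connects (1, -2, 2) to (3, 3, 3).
-4*exp(2) + 4*exp(-3) - 5*sin(6) + 5*cos(1) - 5*sin(4) - 5*cos(3)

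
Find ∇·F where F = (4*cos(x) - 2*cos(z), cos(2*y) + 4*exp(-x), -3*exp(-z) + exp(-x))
-4*sin(x) - 2*sin(2*y) + 3*exp(-z)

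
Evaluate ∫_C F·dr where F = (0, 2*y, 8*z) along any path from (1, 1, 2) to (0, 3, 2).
8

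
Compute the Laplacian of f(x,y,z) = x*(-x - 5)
-2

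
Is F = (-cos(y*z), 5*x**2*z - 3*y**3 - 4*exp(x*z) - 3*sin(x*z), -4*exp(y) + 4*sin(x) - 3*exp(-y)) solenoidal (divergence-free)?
No, ∇·F = -9*y**2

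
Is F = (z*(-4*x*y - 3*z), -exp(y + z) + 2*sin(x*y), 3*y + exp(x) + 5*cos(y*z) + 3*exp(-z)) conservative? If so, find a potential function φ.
No, ∇×F = (-5*z*sin(y*z) + exp(y + z) + 3, -4*x*y - 6*z - exp(x), 4*x*z + 2*y*cos(x*y)) ≠ 0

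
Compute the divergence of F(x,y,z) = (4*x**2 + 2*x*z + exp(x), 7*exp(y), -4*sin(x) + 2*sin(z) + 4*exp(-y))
8*x + 2*z + exp(x) + 7*exp(y) + 2*cos(z)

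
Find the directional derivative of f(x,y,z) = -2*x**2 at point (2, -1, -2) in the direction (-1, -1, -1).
8*sqrt(3)/3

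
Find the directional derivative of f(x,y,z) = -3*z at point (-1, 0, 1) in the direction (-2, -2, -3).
9*sqrt(17)/17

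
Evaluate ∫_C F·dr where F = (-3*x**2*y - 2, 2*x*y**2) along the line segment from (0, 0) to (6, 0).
-12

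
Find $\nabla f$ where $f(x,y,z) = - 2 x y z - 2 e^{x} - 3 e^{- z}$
(-2*y*z - 2*exp(x), -2*x*z, -2*x*y + 3*exp(-z))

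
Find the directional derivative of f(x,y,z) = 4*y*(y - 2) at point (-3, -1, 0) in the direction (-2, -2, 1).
32/3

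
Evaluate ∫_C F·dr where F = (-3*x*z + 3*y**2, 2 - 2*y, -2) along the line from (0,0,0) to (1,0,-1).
3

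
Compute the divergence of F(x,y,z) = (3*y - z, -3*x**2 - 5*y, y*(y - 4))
-5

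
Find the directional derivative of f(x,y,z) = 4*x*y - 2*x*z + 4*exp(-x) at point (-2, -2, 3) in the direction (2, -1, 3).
-4*sqrt(14)*(1 + exp(2))/7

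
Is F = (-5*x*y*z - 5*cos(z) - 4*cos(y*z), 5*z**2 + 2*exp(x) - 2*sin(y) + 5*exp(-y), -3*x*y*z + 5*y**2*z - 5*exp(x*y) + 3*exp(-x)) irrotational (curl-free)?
No, ∇×F = (-3*x*z - 5*x*exp(x*y) + 10*y*z - 10*z, -5*x*y + 3*y*z + 5*y*exp(x*y) + 4*y*sin(y*z) + 5*sin(z) + 3*exp(-x), 5*x*z - 4*z*sin(y*z) + 2*exp(x))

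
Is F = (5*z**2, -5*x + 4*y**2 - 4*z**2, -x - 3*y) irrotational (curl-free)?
No, ∇×F = (8*z - 3, 10*z + 1, -5)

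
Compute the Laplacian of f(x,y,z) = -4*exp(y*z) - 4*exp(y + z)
-4*y**2*exp(y*z) - 4*z**2*exp(y*z) - 8*exp(y + z)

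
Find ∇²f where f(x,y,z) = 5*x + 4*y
0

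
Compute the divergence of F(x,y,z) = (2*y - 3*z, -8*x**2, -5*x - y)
0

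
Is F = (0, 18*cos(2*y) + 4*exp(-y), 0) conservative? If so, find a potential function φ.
Yes, F is conservative. φ = 9*sin(2*y) - 4*exp(-y)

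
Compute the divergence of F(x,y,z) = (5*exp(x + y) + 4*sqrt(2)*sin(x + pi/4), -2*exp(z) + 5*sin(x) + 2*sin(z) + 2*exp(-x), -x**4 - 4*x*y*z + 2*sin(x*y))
-4*x*y + 5*exp(x + y) + 4*sqrt(2)*cos(x + pi/4)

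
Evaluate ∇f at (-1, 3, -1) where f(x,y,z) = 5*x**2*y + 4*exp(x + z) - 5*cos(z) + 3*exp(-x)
(-30 - 3*E + 4*exp(-2), 5, -5*sin(1) + 4*exp(-2))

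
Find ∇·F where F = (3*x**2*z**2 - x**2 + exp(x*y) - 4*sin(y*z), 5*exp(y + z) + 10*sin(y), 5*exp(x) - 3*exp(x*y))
6*x*z**2 - 2*x + y*exp(x*y) + 5*exp(y + z) + 10*cos(y)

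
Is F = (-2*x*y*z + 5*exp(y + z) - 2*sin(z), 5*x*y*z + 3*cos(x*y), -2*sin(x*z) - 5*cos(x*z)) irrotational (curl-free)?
No, ∇×F = (-5*x*y, -2*x*y - 5*z*sin(x*z) + 2*z*cos(x*z) + 5*exp(y + z) - 2*cos(z), 2*x*z + 5*y*z - 3*y*sin(x*y) - 5*exp(y + z))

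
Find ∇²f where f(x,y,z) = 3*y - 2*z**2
-4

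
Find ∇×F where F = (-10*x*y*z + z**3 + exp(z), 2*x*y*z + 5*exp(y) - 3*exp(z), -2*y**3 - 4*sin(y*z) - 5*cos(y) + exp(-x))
(-2*x*y - 6*y**2 - 4*z*cos(y*z) + 3*exp(z) + 5*sin(y), -10*x*y + 3*z**2 + exp(z) + exp(-x), 2*z*(5*x + y))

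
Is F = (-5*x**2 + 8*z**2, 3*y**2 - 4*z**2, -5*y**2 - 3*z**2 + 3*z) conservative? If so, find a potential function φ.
No, ∇×F = (-10*y + 8*z, 16*z, 0) ≠ 0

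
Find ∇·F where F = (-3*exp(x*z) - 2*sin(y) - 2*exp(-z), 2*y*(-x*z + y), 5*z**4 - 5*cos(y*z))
-2*x*z + 5*y*sin(y*z) + 4*y + 20*z**3 - 3*z*exp(x*z)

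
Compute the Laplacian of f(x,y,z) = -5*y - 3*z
0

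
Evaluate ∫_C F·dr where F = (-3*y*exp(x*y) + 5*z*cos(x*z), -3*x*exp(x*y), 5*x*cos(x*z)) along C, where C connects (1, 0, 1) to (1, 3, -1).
-3*exp(3) - 10*sin(1) + 3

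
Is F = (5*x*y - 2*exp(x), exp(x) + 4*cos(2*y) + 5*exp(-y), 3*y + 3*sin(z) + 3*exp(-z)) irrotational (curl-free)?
No, ∇×F = (3, 0, -5*x + exp(x))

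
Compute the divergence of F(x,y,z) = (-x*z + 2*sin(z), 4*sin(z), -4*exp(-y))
-z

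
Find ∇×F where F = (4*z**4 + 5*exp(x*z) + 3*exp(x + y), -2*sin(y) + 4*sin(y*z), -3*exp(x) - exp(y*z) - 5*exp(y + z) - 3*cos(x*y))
(3*x*sin(x*y) - 4*y*cos(y*z) - z*exp(y*z) - 5*exp(y + z), 5*x*exp(x*z) - 3*y*sin(x*y) + 16*z**3 + 3*exp(x), -3*exp(x + y))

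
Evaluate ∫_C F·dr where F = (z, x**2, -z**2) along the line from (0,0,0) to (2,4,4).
-12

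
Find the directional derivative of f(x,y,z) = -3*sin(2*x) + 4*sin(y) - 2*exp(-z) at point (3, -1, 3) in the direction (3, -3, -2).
-sqrt(22)*(2 + 6*exp(3)*cos(1) + 9*exp(3)*cos(6))*exp(-3)/11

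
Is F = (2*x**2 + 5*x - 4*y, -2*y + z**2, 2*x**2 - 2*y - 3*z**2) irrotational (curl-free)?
No, ∇×F = (-2*z - 2, -4*x, 4)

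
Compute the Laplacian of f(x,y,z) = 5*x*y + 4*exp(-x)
4*exp(-x)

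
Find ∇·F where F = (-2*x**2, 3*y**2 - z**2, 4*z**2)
-4*x + 6*y + 8*z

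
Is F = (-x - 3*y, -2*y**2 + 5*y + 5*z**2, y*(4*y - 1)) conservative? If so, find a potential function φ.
No, ∇×F = (8*y - 10*z - 1, 0, 3) ≠ 0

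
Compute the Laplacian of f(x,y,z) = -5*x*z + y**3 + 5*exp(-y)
6*y + 5*exp(-y)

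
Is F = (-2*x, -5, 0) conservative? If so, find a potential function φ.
Yes, F is conservative. φ = -x**2 - 5*y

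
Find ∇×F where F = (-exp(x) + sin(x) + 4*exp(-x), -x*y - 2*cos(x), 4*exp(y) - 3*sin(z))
(4*exp(y), 0, -y + 2*sin(x))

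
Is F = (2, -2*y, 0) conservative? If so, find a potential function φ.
Yes, F is conservative. φ = 2*x - y**2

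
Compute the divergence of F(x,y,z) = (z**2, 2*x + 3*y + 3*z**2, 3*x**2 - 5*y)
3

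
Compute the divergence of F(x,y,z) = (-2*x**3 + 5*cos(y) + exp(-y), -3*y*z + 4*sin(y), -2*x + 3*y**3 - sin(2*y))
-6*x**2 - 3*z + 4*cos(y)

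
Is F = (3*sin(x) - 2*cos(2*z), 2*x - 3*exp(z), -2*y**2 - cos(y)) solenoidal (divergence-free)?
No, ∇·F = 3*cos(x)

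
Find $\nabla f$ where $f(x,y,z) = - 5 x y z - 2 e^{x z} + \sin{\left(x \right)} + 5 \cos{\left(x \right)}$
(-5*y*z - 2*z*exp(x*z) - 5*sin(x) + cos(x), -5*x*z, x*(-5*y - 2*exp(x*z)))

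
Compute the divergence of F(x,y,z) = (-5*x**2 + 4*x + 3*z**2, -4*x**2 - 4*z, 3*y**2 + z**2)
-10*x + 2*z + 4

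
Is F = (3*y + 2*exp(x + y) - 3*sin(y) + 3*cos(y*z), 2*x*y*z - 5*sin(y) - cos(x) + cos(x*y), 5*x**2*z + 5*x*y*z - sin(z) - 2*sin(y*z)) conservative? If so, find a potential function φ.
No, ∇×F = (-2*x*y + 5*x*z - 2*z*cos(y*z), -10*x*z - 5*y*z - 3*y*sin(y*z), 2*y*z - y*sin(x*y) + 3*z*sin(y*z) - 2*exp(x + y) + sin(x) + 3*cos(y) - 3) ≠ 0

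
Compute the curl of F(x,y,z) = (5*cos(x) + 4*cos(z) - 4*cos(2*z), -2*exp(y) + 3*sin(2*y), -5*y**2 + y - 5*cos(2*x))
(1 - 10*y, -10*sin(2*x) - 4*sin(z) + 8*sin(2*z), 0)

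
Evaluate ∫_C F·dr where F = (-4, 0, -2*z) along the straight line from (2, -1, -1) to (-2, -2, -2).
13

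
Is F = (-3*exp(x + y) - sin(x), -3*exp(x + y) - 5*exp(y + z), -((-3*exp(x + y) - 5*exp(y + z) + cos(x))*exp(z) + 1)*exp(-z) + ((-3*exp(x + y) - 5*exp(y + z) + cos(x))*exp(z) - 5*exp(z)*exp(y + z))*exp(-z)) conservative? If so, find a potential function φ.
Yes, F is conservative. φ = ((-3*exp(x + y) - 5*exp(y + z) + cos(x))*exp(z) + 1)*exp(-z)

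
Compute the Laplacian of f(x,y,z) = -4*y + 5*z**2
10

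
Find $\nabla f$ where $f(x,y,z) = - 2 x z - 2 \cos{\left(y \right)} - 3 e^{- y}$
(-2*z, 2*sin(y) + 3*exp(-y), -2*x)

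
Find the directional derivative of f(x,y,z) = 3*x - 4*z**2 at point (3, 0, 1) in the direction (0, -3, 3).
-4*sqrt(2)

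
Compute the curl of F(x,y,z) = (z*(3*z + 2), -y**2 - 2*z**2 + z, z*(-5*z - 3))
(4*z - 1, 6*z + 2, 0)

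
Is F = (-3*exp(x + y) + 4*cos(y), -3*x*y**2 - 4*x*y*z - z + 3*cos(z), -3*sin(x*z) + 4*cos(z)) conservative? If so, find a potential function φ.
No, ∇×F = (4*x*y + 3*sin(z) + 1, 3*z*cos(x*z), -3*y**2 - 4*y*z + 3*exp(x + y) + 4*sin(y)) ≠ 0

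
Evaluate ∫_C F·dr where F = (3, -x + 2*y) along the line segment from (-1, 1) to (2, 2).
23/2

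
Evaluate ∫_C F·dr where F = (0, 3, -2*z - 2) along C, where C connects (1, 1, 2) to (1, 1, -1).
9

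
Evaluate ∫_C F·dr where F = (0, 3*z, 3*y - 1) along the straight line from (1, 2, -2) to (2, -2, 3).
-11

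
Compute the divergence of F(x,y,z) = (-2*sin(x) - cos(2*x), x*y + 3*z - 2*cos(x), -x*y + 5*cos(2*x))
x + 2*sin(2*x) - 2*cos(x)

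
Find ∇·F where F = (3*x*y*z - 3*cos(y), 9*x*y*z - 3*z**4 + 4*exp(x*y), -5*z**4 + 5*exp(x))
9*x*z + 4*x*exp(x*y) + 3*y*z - 20*z**3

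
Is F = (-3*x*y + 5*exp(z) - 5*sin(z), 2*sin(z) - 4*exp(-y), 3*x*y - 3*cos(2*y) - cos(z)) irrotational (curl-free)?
No, ∇×F = (3*x + 6*sin(2*y) - 2*cos(z), -3*y + 5*exp(z) - 5*cos(z), 3*x)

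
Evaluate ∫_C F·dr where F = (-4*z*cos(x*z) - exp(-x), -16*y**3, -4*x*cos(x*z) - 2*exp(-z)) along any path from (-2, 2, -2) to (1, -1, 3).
-3*exp(2) + 4*sin(4) - 4*sin(3) + 2*exp(-3) + exp(-1) + 60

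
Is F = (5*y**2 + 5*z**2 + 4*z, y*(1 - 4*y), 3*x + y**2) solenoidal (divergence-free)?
No, ∇·F = 1 - 8*y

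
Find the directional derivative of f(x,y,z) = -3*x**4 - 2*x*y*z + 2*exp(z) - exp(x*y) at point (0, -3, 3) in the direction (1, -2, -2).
7 - 4*exp(3)/3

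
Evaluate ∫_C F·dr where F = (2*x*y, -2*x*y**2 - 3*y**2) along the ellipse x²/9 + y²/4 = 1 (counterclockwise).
-12*pi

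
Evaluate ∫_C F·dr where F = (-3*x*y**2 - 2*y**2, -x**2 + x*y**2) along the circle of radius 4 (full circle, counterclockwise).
64*pi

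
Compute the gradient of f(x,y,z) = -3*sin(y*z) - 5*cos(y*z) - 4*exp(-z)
(0, z*(5*sin(y*z) - 3*cos(y*z)), 5*y*sin(y*z) - 3*y*cos(y*z) + 4*exp(-z))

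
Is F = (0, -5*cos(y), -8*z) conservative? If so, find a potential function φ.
Yes, F is conservative. φ = -4*z**2 - 5*sin(y)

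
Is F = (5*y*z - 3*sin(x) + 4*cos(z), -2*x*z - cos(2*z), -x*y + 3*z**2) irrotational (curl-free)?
No, ∇×F = (x - 2*sin(2*z), 6*y - 4*sin(z), -7*z)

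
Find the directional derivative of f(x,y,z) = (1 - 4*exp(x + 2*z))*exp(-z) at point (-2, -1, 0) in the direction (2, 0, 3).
sqrt(13)*(-3*exp(2) - 20)*exp(-2)/13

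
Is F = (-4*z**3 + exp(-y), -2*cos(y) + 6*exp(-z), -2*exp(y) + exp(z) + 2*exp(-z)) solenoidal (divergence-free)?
No, ∇·F = exp(z) + 2*sin(y) - 2*exp(-z)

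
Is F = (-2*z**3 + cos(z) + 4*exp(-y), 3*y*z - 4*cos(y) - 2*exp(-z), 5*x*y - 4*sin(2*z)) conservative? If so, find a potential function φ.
No, ∇×F = (5*x - 3*y - 2*exp(-z), -5*y - 6*z**2 - sin(z), 4*exp(-y)) ≠ 0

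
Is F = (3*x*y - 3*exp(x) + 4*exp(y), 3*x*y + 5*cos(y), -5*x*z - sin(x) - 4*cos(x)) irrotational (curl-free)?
No, ∇×F = (0, 5*z - 4*sin(x) + cos(x), -3*x + 3*y - 4*exp(y))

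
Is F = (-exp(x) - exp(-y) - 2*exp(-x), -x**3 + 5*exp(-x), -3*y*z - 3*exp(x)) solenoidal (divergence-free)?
No, ∇·F = -3*y - exp(x) + 2*exp(-x)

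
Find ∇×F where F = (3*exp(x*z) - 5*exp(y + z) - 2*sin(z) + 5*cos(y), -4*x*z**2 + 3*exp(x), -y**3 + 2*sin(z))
(8*x*z - 3*y**2, 3*x*exp(x*z) - 5*exp(y + z) - 2*cos(z), -4*z**2 + 3*exp(x) + 5*exp(y + z) + 5*sin(y))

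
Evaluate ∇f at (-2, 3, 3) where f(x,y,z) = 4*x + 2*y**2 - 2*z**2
(4, 12, -12)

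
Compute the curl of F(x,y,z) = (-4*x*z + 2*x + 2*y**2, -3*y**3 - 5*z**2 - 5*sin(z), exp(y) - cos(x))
(10*z + exp(y) + 5*cos(z), -4*x - sin(x), -4*y)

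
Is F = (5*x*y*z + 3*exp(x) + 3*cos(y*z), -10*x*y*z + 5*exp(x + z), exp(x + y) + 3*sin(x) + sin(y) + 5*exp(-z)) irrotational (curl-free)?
No, ∇×F = (10*x*y + exp(x + y) - 5*exp(x + z) + cos(y), 5*x*y - 3*y*sin(y*z) - exp(x + y) - 3*cos(x), -5*x*z - 10*y*z + 3*z*sin(y*z) + 5*exp(x + z))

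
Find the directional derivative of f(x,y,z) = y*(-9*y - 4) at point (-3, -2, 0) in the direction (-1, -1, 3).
-32*sqrt(11)/11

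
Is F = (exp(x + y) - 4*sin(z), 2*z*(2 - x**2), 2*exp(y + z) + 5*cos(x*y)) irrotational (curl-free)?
No, ∇×F = (2*x**2 - 5*x*sin(x*y) + 2*exp(y + z) - 4, 5*y*sin(x*y) - 4*cos(z), -4*x*z - exp(x + y))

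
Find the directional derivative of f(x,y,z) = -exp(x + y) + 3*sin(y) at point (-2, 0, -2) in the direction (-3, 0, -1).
3*sqrt(10)*exp(-2)/10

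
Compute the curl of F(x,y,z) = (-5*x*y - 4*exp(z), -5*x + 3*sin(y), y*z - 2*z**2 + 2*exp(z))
(z, -4*exp(z), 5*x - 5)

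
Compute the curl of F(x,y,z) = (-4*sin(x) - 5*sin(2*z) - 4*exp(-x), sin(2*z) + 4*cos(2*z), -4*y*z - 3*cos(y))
(-4*z + 3*sin(y) + 8*sin(2*z) - 2*cos(2*z), -10*cos(2*z), 0)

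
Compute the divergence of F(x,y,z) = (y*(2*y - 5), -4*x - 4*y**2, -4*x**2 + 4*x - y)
-8*y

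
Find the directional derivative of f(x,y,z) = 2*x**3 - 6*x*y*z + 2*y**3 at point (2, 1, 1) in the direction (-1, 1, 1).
-12*sqrt(3)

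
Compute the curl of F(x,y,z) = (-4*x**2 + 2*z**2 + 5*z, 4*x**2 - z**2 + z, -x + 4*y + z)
(2*z + 3, 4*z + 6, 8*x)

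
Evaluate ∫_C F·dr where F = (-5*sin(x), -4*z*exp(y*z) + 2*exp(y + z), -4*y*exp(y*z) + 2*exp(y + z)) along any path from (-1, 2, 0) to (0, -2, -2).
-4*exp(4) - 2*exp(2) - 5*cos(1) + 2*exp(-4) + 9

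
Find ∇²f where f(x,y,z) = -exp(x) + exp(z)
-exp(x) + exp(z)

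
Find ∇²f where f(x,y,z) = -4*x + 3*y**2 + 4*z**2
14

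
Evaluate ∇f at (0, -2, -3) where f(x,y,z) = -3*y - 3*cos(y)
(0, -3 - 3*sin(2), 0)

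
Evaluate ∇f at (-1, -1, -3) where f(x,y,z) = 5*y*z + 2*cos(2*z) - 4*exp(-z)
(0, -15, -5 + 4*sin(6) + 4*exp(3))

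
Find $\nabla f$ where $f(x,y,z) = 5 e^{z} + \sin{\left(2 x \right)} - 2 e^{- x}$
(2*cos(2*x) + 2*exp(-x), 0, 5*exp(z))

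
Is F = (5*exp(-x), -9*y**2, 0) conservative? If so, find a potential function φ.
Yes, F is conservative. φ = -3*y**3 - 5*exp(-x)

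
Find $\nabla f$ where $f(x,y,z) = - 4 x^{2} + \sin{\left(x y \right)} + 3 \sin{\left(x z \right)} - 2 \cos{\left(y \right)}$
(-8*x + y*cos(x*y) + 3*z*cos(x*z), x*cos(x*y) + 2*sin(y), 3*x*cos(x*z))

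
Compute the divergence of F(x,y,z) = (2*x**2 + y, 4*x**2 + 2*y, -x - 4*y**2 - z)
4*x + 1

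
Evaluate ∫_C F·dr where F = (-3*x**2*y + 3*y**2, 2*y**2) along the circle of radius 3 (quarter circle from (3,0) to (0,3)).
-36 + 243*pi/16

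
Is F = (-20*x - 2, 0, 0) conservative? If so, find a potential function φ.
Yes, F is conservative. φ = 2*x*(-5*x - 1)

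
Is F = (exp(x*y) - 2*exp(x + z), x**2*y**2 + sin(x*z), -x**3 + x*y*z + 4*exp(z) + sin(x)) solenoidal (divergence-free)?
No, ∇·F = 2*x**2*y + x*y + y*exp(x*y) + 4*exp(z) - 2*exp(x + z)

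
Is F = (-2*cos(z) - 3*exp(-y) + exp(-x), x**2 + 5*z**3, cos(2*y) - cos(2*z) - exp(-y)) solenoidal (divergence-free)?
No, ∇·F = 2*sin(2*z) - exp(-x)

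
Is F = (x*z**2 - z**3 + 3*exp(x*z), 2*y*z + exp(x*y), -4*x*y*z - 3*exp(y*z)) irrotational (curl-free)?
No, ∇×F = (-4*x*z - 2*y - 3*z*exp(y*z), 2*x*z + 3*x*exp(x*z) + 4*y*z - 3*z**2, y*exp(x*y))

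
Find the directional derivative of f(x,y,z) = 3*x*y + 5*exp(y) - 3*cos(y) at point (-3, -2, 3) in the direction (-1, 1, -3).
sqrt(11)*(-3*exp(2) - 3*exp(2)*sin(2) + 5)*exp(-2)/11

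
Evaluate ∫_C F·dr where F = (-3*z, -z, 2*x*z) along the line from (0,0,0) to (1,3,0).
0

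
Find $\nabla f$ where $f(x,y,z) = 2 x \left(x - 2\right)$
(4*x - 4, 0, 0)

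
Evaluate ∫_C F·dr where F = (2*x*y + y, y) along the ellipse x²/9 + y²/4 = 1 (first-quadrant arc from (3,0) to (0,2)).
-10 - 3*pi/2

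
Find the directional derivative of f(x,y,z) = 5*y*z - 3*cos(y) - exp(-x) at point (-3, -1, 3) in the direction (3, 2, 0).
3*sqrt(13)*(-2*sin(1) + 10 + exp(3))/13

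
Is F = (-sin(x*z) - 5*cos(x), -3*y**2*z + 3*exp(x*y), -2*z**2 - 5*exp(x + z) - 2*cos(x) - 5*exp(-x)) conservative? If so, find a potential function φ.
No, ∇×F = (3*y**2, -x*cos(x*z) + 5*exp(x + z) - 2*sin(x) - 5*exp(-x), 3*y*exp(x*y)) ≠ 0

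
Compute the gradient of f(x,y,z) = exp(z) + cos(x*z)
(-z*sin(x*z), 0, -x*sin(x*z) + exp(z))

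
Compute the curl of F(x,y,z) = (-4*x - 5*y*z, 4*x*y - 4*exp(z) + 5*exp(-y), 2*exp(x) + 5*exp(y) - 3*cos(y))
(5*exp(y) + 4*exp(z) + 3*sin(y), -5*y - 2*exp(x), 4*y + 5*z)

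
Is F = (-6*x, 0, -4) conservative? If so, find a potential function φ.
Yes, F is conservative. φ = -3*x**2 - 4*z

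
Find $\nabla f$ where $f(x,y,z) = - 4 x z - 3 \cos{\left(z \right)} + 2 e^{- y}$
(-4*z, -2*exp(-y), -4*x + 3*sin(z))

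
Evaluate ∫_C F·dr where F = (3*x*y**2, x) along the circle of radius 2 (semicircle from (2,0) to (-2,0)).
2*pi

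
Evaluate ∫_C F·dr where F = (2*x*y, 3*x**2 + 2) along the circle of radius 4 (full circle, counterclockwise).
0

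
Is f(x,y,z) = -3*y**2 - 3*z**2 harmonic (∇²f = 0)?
No, ∇²f = -12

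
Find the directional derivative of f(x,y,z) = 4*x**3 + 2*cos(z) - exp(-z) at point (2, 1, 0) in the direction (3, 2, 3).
147*sqrt(22)/22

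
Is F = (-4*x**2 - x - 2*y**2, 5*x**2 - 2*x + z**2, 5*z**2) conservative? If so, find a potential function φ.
No, ∇×F = (-2*z, 0, 10*x + 4*y - 2) ≠ 0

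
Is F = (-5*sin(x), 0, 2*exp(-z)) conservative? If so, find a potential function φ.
Yes, F is conservative. φ = 5*cos(x) - 2*exp(-z)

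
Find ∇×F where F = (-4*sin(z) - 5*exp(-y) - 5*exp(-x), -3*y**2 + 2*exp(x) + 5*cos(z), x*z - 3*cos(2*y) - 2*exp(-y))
(6*sin(2*y) + 5*sin(z) + 2*exp(-y), -z - 4*cos(z), 2*exp(x) - 5*exp(-y))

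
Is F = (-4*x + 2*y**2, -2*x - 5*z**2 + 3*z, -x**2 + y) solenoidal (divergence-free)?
No, ∇·F = -4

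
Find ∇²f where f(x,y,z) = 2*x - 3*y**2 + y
-6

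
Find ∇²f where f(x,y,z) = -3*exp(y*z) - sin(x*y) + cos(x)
x**2*sin(x*y) - 3*y**2*exp(y*z) + y**2*sin(x*y) - 3*z**2*exp(y*z) - cos(x)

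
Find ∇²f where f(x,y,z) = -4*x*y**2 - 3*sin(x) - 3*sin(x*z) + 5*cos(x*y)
3*x**2*sin(x*z) - x*(5*x*cos(x*y) + 8) - 5*y**2*cos(x*y) + 3*z**2*sin(x*z) + 3*sin(x)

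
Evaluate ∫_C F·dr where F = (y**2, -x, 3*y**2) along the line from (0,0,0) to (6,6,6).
270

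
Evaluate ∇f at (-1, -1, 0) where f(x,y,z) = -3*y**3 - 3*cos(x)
(-3*sin(1), -9, 0)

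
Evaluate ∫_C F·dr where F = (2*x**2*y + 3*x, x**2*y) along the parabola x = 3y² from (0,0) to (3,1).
213/7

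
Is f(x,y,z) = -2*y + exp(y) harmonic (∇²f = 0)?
No, ∇²f = exp(y)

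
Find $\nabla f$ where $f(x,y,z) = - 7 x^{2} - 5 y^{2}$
(-14*x, -10*y, 0)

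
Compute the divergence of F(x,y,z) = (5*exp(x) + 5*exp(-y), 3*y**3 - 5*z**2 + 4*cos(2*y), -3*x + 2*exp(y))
9*y**2 + 5*exp(x) - 8*sin(2*y)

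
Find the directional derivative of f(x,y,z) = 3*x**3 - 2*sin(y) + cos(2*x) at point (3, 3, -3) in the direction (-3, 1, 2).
sqrt(14)*(-243 + 6*sin(6) - 2*cos(3))/14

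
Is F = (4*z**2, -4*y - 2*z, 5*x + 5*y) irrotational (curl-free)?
No, ∇×F = (7, 8*z - 5, 0)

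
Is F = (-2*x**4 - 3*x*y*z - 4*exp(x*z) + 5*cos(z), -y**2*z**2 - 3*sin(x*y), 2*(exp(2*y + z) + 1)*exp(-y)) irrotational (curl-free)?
No, ∇×F = (2*y**2*z + 2*exp(y + z) - 2*exp(-y), -3*x*y - 4*x*exp(x*z) - 5*sin(z), 3*x*z - 3*y*cos(x*y))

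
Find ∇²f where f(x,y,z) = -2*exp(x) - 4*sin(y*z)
4*y**2*sin(y*z) + 4*z**2*sin(y*z) - 2*exp(x)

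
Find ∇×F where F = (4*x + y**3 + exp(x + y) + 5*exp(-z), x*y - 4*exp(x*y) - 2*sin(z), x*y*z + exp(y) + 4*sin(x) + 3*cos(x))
(x*z + exp(y) + 2*cos(z), -y*z + 3*sin(x) - 4*cos(x) - 5*exp(-z), -3*y**2 - 4*y*exp(x*y) + y - exp(x + y))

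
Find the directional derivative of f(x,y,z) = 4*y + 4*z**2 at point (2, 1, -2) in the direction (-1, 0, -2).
32*sqrt(5)/5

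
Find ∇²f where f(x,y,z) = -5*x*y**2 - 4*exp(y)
-10*x - 4*exp(y)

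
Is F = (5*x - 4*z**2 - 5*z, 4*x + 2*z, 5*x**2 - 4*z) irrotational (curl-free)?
No, ∇×F = (-2, -10*x - 8*z - 5, 4)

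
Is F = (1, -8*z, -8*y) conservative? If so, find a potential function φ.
Yes, F is conservative. φ = x - 8*y*z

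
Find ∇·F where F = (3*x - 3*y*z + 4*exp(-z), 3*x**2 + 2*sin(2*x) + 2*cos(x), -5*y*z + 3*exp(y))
3 - 5*y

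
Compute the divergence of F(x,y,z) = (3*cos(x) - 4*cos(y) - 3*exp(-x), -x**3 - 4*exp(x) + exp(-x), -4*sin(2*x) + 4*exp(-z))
-3*sin(x) - 4*exp(-z) + 3*exp(-x)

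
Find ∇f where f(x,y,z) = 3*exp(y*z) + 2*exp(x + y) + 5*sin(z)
(2*exp(x + y), 3*z*exp(y*z) + 2*exp(x + y), 3*y*exp(y*z) + 5*cos(z))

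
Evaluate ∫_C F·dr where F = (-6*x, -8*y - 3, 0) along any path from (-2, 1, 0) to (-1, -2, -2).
6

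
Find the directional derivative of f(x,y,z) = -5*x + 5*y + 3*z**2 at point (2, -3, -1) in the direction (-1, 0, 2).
-7*sqrt(5)/5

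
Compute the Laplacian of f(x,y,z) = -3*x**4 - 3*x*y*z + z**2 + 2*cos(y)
-36*x**2 - 2*cos(y) + 2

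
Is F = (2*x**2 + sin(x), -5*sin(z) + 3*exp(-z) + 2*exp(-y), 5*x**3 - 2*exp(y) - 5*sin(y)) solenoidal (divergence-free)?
No, ∇·F = 4*x + cos(x) - 2*exp(-y)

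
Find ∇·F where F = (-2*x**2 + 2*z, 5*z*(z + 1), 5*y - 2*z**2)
-4*x - 4*z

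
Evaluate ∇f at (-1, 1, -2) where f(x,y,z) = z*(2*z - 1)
(0, 0, -9)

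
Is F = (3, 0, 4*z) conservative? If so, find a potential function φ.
Yes, F is conservative. φ = 3*x + 2*z**2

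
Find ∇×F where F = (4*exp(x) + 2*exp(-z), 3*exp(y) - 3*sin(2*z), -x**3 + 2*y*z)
(2*z + 6*cos(2*z), 3*x**2 - 2*exp(-z), 0)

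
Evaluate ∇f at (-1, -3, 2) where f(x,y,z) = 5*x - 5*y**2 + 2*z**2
(5, 30, 8)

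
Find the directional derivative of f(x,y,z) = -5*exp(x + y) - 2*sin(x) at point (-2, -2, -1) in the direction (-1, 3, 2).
sqrt(14)*(exp(4)*cos(2) - 5)*exp(-4)/7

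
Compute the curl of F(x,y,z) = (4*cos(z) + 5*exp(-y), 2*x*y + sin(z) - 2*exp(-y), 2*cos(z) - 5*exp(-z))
(-cos(z), -4*sin(z), 2*y + 5*exp(-y))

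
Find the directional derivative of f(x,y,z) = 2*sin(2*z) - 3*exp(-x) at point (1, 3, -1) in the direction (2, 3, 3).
3*sqrt(22)*(2*E*cos(2) + 1)*exp(-1)/11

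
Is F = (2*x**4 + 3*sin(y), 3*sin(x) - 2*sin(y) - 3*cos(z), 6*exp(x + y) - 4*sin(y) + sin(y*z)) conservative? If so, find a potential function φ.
No, ∇×F = (z*cos(y*z) + 6*exp(x + y) - 3*sin(z) - 4*cos(y), -6*exp(x + y), 3*cos(x) - 3*cos(y)) ≠ 0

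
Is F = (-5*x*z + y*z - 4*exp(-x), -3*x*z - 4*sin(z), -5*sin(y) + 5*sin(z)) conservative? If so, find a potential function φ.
No, ∇×F = (3*x - 5*cos(y) + 4*cos(z), -5*x + y, -4*z) ≠ 0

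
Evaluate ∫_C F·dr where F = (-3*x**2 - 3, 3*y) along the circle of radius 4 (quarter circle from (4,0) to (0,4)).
100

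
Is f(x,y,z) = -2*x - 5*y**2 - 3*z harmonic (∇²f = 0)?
No, ∇²f = -10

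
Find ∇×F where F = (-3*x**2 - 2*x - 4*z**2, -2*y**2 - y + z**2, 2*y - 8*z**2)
(2 - 2*z, -8*z, 0)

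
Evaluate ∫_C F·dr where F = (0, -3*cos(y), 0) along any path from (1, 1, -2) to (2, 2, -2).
-3*sin(2) + 3*sin(1)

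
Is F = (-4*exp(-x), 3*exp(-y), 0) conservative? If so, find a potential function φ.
Yes, F is conservative. φ = -3*exp(-y) + 4*exp(-x)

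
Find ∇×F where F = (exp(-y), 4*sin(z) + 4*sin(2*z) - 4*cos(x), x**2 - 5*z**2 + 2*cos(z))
(-4*cos(z) - 8*cos(2*z), -2*x, 4*sin(x) + exp(-y))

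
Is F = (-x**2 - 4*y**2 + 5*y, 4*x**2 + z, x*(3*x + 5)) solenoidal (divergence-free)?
No, ∇·F = -2*x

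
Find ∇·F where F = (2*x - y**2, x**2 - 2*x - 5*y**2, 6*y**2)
2 - 10*y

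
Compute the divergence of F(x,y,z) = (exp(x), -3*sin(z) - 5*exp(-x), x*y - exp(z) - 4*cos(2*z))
exp(x) - exp(z) + 8*sin(2*z)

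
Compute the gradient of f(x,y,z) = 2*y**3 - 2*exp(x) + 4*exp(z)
(-2*exp(x), 6*y**2, 4*exp(z))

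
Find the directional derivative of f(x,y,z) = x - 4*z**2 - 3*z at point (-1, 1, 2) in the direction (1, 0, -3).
29*sqrt(10)/5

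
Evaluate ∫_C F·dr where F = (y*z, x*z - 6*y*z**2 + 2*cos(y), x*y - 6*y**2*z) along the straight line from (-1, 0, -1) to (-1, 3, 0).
2*sin(3)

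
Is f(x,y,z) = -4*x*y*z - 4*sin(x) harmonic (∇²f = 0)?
No, ∇²f = 4*sin(x)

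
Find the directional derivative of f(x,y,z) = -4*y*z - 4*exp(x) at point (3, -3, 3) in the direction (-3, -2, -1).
6*sqrt(14)*(1 + exp(3))/7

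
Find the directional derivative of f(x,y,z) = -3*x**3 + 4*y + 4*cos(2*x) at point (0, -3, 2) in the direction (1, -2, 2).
-8/3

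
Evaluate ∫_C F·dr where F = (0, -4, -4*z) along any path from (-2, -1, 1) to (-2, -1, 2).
-6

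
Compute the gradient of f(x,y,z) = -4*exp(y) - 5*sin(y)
(0, -4*exp(y) - 5*cos(y), 0)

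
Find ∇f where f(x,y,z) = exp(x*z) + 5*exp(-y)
(z*exp(x*z), -5*exp(-y), x*exp(x*z))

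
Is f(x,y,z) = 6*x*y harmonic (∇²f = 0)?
Yes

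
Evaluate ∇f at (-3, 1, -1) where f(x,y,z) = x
(1, 0, 0)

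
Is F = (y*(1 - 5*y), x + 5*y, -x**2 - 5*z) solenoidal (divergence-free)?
Yes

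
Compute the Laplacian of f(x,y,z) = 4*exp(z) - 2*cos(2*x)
4*exp(z) + 8*cos(2*x)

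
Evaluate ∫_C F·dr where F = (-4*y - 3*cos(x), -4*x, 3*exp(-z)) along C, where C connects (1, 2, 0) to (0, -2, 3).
-3*exp(-3) + 3*sin(1) + 11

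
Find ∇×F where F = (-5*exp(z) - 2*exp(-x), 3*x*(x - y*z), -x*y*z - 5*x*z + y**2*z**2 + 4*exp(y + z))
(3*x*y - x*z + 2*y*z**2 + 4*exp(y + z), y*z + 5*z - 5*exp(z), 6*x - 3*y*z)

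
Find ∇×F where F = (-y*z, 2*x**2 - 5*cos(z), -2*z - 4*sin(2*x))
(-5*sin(z), -y + 8*cos(2*x), 4*x + z)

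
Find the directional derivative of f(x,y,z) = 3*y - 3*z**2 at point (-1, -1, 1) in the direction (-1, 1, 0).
3*sqrt(2)/2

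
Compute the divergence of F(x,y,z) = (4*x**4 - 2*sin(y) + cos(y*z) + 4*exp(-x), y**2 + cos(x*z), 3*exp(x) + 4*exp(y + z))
16*x**3 + 2*y + 4*exp(y + z) - 4*exp(-x)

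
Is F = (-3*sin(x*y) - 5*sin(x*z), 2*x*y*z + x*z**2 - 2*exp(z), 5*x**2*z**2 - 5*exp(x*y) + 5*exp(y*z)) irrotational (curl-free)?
No, ∇×F = (-2*x*y - 2*x*z - 5*x*exp(x*y) + 5*z*exp(y*z) + 2*exp(z), -10*x*z**2 - 5*x*cos(x*z) + 5*y*exp(x*y), 3*x*cos(x*y) + 2*y*z + z**2)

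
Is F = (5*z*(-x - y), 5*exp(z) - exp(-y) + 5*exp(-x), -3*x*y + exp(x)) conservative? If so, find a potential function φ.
No, ∇×F = (-3*x - 5*exp(z), -5*x - 2*y - exp(x), 5*z - 5*exp(-x)) ≠ 0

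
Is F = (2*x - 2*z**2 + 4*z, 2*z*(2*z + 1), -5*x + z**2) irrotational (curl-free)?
No, ∇×F = (-8*z - 2, 9 - 4*z, 0)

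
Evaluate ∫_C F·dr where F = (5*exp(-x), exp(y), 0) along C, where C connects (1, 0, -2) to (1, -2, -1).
-1 + exp(-2)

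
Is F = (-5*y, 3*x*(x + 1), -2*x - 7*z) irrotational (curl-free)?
No, ∇×F = (0, 2, 6*x + 8)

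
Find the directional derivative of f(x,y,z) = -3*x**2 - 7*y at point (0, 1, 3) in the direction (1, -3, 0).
21*sqrt(10)/10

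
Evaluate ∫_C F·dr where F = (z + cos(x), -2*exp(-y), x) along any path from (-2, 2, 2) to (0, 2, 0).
sin(2) + 4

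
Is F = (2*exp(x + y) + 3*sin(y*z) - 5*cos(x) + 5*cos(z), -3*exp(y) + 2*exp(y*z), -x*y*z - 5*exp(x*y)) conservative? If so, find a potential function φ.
No, ∇×F = (-x*z - 5*x*exp(x*y) - 2*y*exp(y*z), y*z + 5*y*exp(x*y) + 3*y*cos(y*z) - 5*sin(z), -3*z*cos(y*z) - 2*exp(x + y)) ≠ 0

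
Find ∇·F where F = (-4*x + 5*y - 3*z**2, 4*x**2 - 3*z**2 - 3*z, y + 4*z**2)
8*z - 4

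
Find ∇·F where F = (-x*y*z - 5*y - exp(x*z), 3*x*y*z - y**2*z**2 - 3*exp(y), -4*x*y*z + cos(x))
-4*x*y + 3*x*z - 2*y*z**2 - y*z - z*exp(x*z) - 3*exp(y)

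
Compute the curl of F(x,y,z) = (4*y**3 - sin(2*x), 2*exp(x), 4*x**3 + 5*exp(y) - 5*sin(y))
(5*exp(y) - 5*cos(y), -12*x**2, -12*y**2 + 2*exp(x))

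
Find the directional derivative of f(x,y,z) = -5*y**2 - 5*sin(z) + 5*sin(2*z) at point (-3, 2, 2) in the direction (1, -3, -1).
5*sqrt(11)*(cos(2) - 2*cos(4) + 12)/11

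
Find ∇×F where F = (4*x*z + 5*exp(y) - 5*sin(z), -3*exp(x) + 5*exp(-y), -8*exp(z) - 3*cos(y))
(3*sin(y), 4*x - 5*cos(z), -3*exp(x) - 5*exp(y))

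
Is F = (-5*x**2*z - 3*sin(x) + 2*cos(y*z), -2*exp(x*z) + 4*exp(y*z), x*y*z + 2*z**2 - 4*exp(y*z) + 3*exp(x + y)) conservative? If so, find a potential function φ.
No, ∇×F = (x*z + 2*x*exp(x*z) - 4*y*exp(y*z) - 4*z*exp(y*z) + 3*exp(x + y), -5*x**2 - y*z - 2*y*sin(y*z) - 3*exp(x + y), 2*z*(-exp(x*z) + sin(y*z))) ≠ 0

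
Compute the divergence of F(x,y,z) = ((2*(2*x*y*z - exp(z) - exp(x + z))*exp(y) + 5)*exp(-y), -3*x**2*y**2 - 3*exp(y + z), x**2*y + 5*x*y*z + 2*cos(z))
-6*x**2*y + 5*x*y + 4*y*z - 2*exp(x + z) - 3*exp(y + z) - 2*sin(z)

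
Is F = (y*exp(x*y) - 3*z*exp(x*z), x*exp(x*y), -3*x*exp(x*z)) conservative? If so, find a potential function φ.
Yes, F is conservative. φ = exp(x*y) - 3*exp(x*z)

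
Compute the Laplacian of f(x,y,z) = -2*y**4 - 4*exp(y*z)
-4*y**2*exp(y*z) - 24*y**2 - 4*z**2*exp(y*z)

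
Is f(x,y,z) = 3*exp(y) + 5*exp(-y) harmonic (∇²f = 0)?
No, ∇²f = 3*exp(y) + 5*exp(-y)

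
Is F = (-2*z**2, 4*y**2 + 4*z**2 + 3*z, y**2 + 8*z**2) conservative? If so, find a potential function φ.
No, ∇×F = (2*y - 8*z - 3, -4*z, 0) ≠ 0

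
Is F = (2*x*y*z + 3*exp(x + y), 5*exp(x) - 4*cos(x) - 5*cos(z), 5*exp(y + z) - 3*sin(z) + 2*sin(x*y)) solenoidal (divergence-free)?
No, ∇·F = 2*y*z + 3*exp(x + y) + 5*exp(y + z) - 3*cos(z)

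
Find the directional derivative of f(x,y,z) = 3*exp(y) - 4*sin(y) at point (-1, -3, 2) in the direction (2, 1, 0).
sqrt(5)*(3 - 4*exp(3)*cos(3))*exp(-3)/5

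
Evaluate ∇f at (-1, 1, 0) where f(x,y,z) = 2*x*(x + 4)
(4, 0, 0)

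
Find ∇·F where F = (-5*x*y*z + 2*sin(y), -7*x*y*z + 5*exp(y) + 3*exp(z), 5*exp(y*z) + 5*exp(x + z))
-7*x*z - 5*y*z + 5*y*exp(y*z) + 5*exp(y) + 5*exp(x + z)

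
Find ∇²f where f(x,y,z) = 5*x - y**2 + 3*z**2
4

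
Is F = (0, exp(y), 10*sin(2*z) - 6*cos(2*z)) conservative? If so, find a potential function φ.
Yes, F is conservative. φ = exp(y) - 3*sin(2*z) - 5*cos(2*z)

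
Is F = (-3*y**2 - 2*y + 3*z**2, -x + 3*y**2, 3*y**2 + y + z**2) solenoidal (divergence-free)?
No, ∇·F = 6*y + 2*z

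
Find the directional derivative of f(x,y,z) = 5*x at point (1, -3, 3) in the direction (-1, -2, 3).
-5*sqrt(14)/14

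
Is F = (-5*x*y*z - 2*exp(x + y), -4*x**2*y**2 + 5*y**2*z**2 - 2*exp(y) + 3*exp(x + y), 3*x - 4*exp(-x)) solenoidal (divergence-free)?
No, ∇·F = -8*x**2*y + 10*y*z**2 - 5*y*z - 2*exp(y) + exp(x + y)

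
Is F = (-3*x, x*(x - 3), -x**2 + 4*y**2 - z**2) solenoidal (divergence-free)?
No, ∇·F = -2*z - 3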